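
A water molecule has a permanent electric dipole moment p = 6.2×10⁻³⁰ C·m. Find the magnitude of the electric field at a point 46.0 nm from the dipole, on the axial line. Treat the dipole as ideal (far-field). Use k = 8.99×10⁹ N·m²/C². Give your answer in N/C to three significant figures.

On the dipole axis E = 2kp/r³.
E = 2·(8.99×10⁹)(6.20×10⁻³⁰) / (4.60×10⁻⁸)³ = 1145 N/C.

E ≈ 1150 N/C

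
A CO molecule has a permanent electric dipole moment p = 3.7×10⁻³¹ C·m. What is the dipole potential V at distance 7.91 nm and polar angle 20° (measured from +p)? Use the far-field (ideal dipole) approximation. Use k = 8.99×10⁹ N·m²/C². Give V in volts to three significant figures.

V ≈ 5.00×10⁻⁵ V

The dipole potential is V = kp cosθ / r².
V = (8.99×10⁹)(3.70×10⁻³¹)·cos20° / (7.91×10⁻⁹)² = 4.996×10⁻⁵ V.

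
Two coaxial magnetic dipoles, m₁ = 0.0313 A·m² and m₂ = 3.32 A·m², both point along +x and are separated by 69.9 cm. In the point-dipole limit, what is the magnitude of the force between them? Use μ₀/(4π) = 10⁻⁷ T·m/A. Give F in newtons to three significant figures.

F ≈ 2.61×10⁻⁷ N

On-axis B of dipole 1: B = (μ₀/4π)·2m₁/r³. Force on dipole 2: F = m₂·dB/dr.
dB/dr = −(μ₀/4π)·6m₁/r⁴, so |F| = (μ₀/4π)·6m₁m₂/r⁴.
F = 6(10⁻⁷)(0.0313)(3.32)/(0.699)⁴ = 2.612×10⁻⁷ N.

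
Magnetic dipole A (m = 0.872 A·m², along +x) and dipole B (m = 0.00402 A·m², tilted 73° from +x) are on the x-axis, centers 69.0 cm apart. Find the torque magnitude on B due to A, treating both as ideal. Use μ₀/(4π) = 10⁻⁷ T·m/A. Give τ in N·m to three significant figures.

Dipole B is on the axis of dipole A, so B₁ there is axial: B₁ = (μ₀/4π)·2m₁/r³ along +x.
B₁ = 2(10⁻⁷)(0.872)/(0.690)³ = 5.309×10⁻⁷ T.
τ = m₂ B₁ sinθ.
τ = (0.00402)(5.309×10⁻⁷)·sin73° = 2.041×10⁻⁹ N·m.

τ ≈ 2.04×10⁻⁹ N·m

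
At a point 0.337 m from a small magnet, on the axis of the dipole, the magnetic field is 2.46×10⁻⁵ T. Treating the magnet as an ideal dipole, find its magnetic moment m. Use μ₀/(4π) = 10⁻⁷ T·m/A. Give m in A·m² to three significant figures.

m ≈ 4.71 A·m²

On axis B = (μ₀/4π)·2m/r³, so m = Br³·4π/(μ₀·2).
m = (2.46×10⁻⁵)·(0.337)³ / (2·10⁻⁷) = 4.708 A·m².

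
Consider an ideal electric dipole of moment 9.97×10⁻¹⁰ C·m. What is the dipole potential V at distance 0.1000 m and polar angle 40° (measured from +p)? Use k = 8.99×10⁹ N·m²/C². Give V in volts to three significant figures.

The dipole potential is V = kp cosθ / r².
V = (8.99×10⁹)(9.97×10⁻¹⁰)·cos40° / (0.100)² = 686.6 V.

V ≈ 687 V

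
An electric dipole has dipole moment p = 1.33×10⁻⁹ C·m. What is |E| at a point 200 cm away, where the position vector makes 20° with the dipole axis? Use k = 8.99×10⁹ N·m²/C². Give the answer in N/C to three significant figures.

At angle θ the dipole field magnitude is E = (kp/r³)·√(1 + 3cos²θ).
kp/r³ = (8.99×10⁹)(1.33×10⁻⁹) / (2.00)³ = 1.495 N/C.
√(1 + 3cos²20°) = √(1 + 3·0.8830) = √3.6491 ≈ 1.9103.
E ≈ 1.495 × 1.910 = 2.855 N/C.

E ≈ 2.86 N/C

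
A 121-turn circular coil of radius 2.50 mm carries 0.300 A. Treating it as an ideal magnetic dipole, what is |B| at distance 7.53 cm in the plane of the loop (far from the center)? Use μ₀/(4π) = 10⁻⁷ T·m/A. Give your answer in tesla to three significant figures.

m = NIA = NIπa² = 121·(0.300)·π·(0.00250)² = 7.127×10⁻⁴ A·m².
In the equatorial plane B = (μ₀/4π)·m/r³ (half the axial value).
B = (10⁻⁷)·(7.127×10⁻⁴) / (0.0753)³ = 1.669×10⁻⁷ T.

B ≈ 1.67×10⁻⁷ T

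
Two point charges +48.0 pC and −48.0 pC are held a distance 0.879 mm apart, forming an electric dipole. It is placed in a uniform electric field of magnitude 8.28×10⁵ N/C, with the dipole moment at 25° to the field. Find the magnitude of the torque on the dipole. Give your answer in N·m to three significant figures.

Dipole moment p = qd = (4.80×10⁻¹¹ C)(8.79×10⁻⁴ m) = 4.219×10⁻¹⁴ C·m.
Torque on an electric dipole: τ = pE sinθ.
τ = (4.219×10⁻¹⁴)(8.28×10⁵)·sin25° = 1.476×10⁻⁸ N·m.

τ ≈ 1.48×10⁻⁸ N·m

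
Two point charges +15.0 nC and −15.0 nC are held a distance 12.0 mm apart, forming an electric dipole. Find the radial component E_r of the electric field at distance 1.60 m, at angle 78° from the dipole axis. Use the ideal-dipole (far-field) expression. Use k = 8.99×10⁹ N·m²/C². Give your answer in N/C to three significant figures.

E_r ≈ 0.164 N/C

Dipole moment p = qd = (1.50×10⁻⁸ C)(0.0120 m) = 1.80×10⁻¹⁰ C·m.
For a dipole, E_r = (2kp cosθ)/r³.
kp/r³ = (8.99×10⁹)(1.80×10⁻¹⁰)/(1.60)³ = 0.3951 N/C.
E_r = 2·0.3951·cos78° = 0.1643 N/C.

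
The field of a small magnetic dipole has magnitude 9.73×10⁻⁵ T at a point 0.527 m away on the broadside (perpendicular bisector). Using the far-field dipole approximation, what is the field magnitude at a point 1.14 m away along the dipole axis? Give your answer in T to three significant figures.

Dipole fields scale as 1/r³ in the far field.
The axial field is twice the equatorial field at the same r, so the geometry factor is 2/1.
B₂ = B₁ · (2/1) · (r₁/r₂)³ = 9.73×10⁻⁵ · 2 · (0.527/1.14)³.
(r₁/r₂)³ = (0.4623)³ = 0.09879.
B₂ ≈ 1.922×10⁻⁵ T.

B ≈ 1.92×10⁻⁵ T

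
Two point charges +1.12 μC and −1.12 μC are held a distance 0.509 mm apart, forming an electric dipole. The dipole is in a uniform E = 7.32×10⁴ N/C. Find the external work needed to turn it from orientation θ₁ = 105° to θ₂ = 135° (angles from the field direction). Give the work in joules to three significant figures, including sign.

Dipole moment p = qd = (1.12×10⁻⁶ C)(5.09×10⁻⁴ m) = 5.701×10⁻¹⁰ C·m.
W_ext = ΔU = U(θ₂) − U(θ₁) = −pE cosθ₂ − (−pE cosθ₁) = pE(cosθ₁ − cosθ₂).
W = (5.701×10⁻¹⁰)(7.32×10⁴)·(cos105° − cos135°) = (4.173×10⁻⁵)·(+0.4483) = 1.871×10⁻⁵ J.

W ≈ 1.87×10⁻⁵ J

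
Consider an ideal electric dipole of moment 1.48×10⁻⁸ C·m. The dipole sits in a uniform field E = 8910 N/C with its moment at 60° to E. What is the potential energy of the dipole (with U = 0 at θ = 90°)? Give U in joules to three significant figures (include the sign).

U ≈ -6.59×10⁻⁵ J

U = −p·E = −pE cosθ.
U = −(1.48×10⁻⁸)(8910)·cos60° = -6.593×10⁻⁵ J.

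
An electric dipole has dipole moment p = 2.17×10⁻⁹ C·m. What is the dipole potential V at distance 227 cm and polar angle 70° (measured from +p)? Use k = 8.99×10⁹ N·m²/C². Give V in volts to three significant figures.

The dipole potential is V = kp cosθ / r².
V = (8.99×10⁹)(2.17×10⁻⁹)·cos70° / (2.27)² = 1.295 V.

V ≈ 1.29 V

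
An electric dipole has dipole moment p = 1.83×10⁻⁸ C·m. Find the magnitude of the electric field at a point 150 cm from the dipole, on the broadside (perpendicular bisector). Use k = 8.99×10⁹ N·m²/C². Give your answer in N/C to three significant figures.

E ≈ 48.7 N/C

In the equatorial plane E = kp/r³.
E = (8.99×10⁹)(1.83×10⁻⁸) / (1.50)³ = 48.75 N/C.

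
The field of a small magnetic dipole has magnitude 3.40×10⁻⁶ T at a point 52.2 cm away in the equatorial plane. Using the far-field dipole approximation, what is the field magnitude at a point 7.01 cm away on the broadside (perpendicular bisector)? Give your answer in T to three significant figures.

Dipole fields scale as 1/r³ in the far field; the geometry is the same at both points.
B₂ = B₁ · (r₁/r₂)³ = 3.40×10⁻⁶ · (52.2/7.01)³.
(r₁/r₂)³ = (7.447)³ = 412.9.
B₂ ≈ 0.001404 T.

B ≈ 0.00140 T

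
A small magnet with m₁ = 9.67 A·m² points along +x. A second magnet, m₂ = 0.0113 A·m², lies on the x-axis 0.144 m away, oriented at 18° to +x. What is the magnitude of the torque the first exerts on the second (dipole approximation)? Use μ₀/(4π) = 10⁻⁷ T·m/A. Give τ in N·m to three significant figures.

Dipole B is on the axis of dipole A, so B₁ there is axial: B₁ = (μ₀/4π)·2m₁/r³ along +x.
B₁ = 2(10⁻⁷)(9.67)/(0.144)³ = 6.477×10⁻⁴ T.
τ = m₂ B₁ sinθ.
τ = (0.0113)(6.477×10⁻⁴)·sin18° = 2.262×10⁻⁶ N·m.

τ ≈ 2.26×10⁻⁶ N·m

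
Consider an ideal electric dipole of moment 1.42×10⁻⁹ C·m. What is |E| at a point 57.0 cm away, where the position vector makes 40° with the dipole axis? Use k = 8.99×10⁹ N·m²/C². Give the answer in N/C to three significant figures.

E ≈ 115 N/C

At angle θ the dipole field magnitude is E = (kp/r³)·√(1 + 3cos²θ).
kp/r³ = (8.99×10⁹)(1.42×10⁻⁹) / (0.570)³ = 68.93 N/C.
√(1 + 3cos²40°) = √(1 + 3·0.5868) = √2.7605 ≈ 1.6615.
E ≈ 68.93 × 1.661 = 114.5 N/C.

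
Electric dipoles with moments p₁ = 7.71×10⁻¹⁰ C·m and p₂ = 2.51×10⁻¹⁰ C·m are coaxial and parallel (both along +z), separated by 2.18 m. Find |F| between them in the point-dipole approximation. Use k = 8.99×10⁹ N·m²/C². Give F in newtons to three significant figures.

F ≈ 4.62×10⁻¹⁰ N

On-axis field of dipole 1 at distance r: E = 2kp₁/r³. Force on dipole 2 is F = p₂·dE/dr (gradient along axis).
dE/dr = −6kp₁/r⁴, so |F| = 6kp₁p₂/r⁴ (attractive for aligned moments).
F = 6(8.99×10⁹)(7.71×10⁻¹⁰)(2.51×10⁻¹⁰)/(2.18)⁴ = 4.622×10⁻¹⁰ N.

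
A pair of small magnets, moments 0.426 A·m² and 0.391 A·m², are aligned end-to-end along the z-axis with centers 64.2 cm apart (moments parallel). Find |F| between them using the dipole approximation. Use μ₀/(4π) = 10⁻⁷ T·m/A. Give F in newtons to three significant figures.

On-axis B of dipole 1: B = (μ₀/4π)·2m₁/r³. Force on dipole 2: F = m₂·dB/dr.
dB/dr = −(μ₀/4π)·6m₁/r⁴, so |F| = (μ₀/4π)·6m₁m₂/r⁴.
F = 6(10⁻⁷)(0.426)(0.391)/(0.642)⁴ = 5.883×10⁻⁷ N.

F ≈ 5.88×10⁻⁷ N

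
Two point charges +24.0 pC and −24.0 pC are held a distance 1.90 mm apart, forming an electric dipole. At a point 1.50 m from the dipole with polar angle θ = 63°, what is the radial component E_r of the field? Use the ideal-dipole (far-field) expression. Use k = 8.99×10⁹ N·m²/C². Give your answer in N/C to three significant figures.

Dipole moment p = qd = (2.40×10⁻¹¹ C)(0.00190 m) = 4.56×10⁻¹⁴ C·m.
For a dipole, E_r = (2kp cosθ)/r³.
kp/r³ = (8.99×10⁹)(4.56×10⁻¹⁴)/(1.50)³ = 1.215×10⁻⁴ N/C.
E_r = 2·1.215×10⁻⁴·cos63° = 1.103×10⁻⁴ N/C.

E_r ≈ 1.10×10⁻⁴ N/C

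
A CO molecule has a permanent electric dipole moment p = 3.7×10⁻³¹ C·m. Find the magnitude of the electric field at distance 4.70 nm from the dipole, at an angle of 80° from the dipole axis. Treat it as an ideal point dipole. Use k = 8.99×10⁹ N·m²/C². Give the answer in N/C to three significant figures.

At angle θ the dipole field magnitude is E = (kp/r³)·√(1 + 3cos²θ).
kp/r³ = (8.99×10⁹)(3.70×10⁻³¹) / (4.70×10⁻⁹)³ = 3.204×10⁴ N/C.
√(1 + 3cos²80°) = √(1 + 3·0.0302) = √1.0905 ≈ 1.0443.
E ≈ 3.204×10⁴ × 1.044 = 3.346×10⁴ N/C.

E ≈ 3.35×10⁴ N/C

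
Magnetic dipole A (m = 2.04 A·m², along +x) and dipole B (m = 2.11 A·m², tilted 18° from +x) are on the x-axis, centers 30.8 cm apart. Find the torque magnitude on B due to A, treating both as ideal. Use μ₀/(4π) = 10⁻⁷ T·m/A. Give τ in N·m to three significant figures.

Dipole B is on the axis of dipole A, so B₁ there is axial: B₁ = (μ₀/4π)·2m₁/r³ along +x.
B₁ = 2(10⁻⁷)(2.04)/(0.308)³ = 1.396×10⁻⁵ T.
τ = m₂ B₁ sinθ.
τ = (2.11)(1.396×10⁻⁵)·sin18° = 9.105×10⁻⁶ N·m.

τ ≈ 9.10×10⁻⁶ N·m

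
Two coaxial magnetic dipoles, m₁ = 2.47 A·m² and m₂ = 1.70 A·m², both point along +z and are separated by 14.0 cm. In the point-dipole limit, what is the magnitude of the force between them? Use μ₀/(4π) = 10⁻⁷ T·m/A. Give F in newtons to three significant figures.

On-axis B of dipole 1: B = (μ₀/4π)·2m₁/r³. Force on dipole 2: F = m₂·dB/dr.
dB/dr = −(μ₀/4π)·6m₁/r⁴, so |F| = (μ₀/4π)·6m₁m₂/r⁴.
F = 6(10⁻⁷)(2.47)(1.70)/(0.140)⁴ = 0.006558 N.

F ≈ 0.00656 N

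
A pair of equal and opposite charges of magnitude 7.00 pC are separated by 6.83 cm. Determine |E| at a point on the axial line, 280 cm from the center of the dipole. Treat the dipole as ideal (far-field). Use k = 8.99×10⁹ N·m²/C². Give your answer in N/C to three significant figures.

Dipole moment p = qd = (7.00×10⁻¹² C)(0.0683 m) = 4.781×10⁻¹³ C·m.
On the dipole axis E = 2kp/r³.
E = 2·(8.99×10⁹)(4.781×10⁻¹³) / (2.80)³ = 3.916×10⁻⁴ N/C.

E ≈ 3.92×10⁻⁴ N/C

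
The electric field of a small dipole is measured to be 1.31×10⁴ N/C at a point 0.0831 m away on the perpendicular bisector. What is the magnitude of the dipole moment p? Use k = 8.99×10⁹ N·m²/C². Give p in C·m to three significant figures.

p ≈ 8.36×10⁻¹⁰ C·m

In the equatorial plane E = kp/r³, so p = Er³/(k).
p = (1.31×10⁴)·(0.0831)³ / (8.99×10⁹) = 8.362×10⁻¹⁰ C·m.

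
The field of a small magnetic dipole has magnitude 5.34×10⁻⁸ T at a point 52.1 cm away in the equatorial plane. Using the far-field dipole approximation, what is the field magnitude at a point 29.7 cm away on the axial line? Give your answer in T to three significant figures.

B ≈ 5.77×10⁻⁷ T

Dipole fields scale as 1/r³ in the far field.
The axial field is twice the equatorial field at the same r, so the geometry factor is 2/1.
B₂ = B₁ · (2/1) · (r₁/r₂)³ = 5.34×10⁻⁸ · 2 · (52.1/29.7)³.
(r₁/r₂)³ = (1.754)³ = 5.398.
B₂ ≈ 5.765×10⁻⁷ T.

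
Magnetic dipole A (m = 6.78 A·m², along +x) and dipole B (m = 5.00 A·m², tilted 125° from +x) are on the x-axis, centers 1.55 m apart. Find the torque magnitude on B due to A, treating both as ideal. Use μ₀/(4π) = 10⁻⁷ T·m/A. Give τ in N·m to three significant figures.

τ ≈ 1.49×10⁻⁶ N·m

Dipole B is on the axis of dipole A, so B₁ there is axial: B₁ = (μ₀/4π)·2m₁/r³ along +x.
B₁ = 2(10⁻⁷)(6.78)/(1.55)³ = 3.641×10⁻⁷ T.
τ = m₂ B₁ sinθ.
τ = (5.00)(3.641×10⁻⁷)·sin125° = 1.491×10⁻⁶ N·m.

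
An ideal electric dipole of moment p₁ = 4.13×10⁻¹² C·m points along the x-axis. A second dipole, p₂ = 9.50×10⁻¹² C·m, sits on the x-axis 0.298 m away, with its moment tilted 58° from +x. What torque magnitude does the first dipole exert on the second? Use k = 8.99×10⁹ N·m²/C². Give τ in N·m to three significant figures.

τ ≈ 2.26×10⁻¹¹ N·m

The second dipole sits on the axis of the first, so the field there is axial: E₁ = 2kp₁/r³ along +x.
E₁ = 2(8.99×10⁹)(4.13×10⁻¹²)/(0.298)³ = 2.806 N/C.
Torque on the second dipole: τ = p₂ E₁ sinθ.
τ = (9.50×10⁻¹²)(2.806)·sin58° = 2.261×10⁻¹¹ N·m.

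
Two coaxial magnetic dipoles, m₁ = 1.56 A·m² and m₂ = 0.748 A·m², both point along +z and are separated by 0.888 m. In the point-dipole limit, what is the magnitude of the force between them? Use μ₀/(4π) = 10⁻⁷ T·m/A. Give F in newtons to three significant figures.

On-axis B of dipole 1: B = (μ₀/4π)·2m₁/r³. Force on dipole 2: F = m₂·dB/dr.
dB/dr = −(μ₀/4π)·6m₁/r⁴, so |F| = (μ₀/4π)·6m₁m₂/r⁴.
F = 6(10⁻⁷)(1.56)(0.748)/(0.888)⁴ = 1.126×10⁻⁶ N.

F ≈ 1.13×10⁻⁶ N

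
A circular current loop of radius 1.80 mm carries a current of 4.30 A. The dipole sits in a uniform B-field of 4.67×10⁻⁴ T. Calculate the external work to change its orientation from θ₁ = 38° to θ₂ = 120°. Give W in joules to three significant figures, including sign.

W ≈ 2.63×10⁻⁸ J

Magnetic moment m = IA = Iπa² = (4.30)·π·(0.00180)² = 4.377×10⁻⁵ A·m².
W_ext = ΔU = −mB cosθ₂ + mB cosθ₁ = mB(cosθ₁ − cosθ₂).
W = (4.377×10⁻⁵)(4.67×10⁻⁴)·(cos38° − cos120°) = (2.044×10⁻⁸)·(+1.2880) = 2.633×10⁻⁸ J.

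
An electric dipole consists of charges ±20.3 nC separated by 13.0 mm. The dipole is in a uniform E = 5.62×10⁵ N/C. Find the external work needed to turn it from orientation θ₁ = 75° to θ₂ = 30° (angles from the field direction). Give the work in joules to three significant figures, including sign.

Dipole moment p = qd = (2.03×10⁻⁸ C)(0.0130 m) = 2.639×10⁻¹⁰ C·m.
W_ext = ΔU = U(θ₂) − U(θ₁) = −pE cosθ₂ − (−pE cosθ₁) = pE(cosθ₁ − cosθ₂).
W = (2.639×10⁻¹⁰)(5.62×10⁵)·(cos75° − cos30°) = (1.483×10⁻⁴)·(-0.6072) = -9.006×10⁻⁵ J.

W ≈ -9.01×10⁻⁵ J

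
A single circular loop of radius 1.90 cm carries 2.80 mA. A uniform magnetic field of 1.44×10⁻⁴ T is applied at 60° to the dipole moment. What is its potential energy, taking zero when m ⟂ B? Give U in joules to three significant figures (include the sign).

Magnetic moment m = IA = Iπa² = (0.00280)·π·(0.0190)² = 3.176×10⁻⁶ A·m².
U = −m·B = −mB cosθ.
U = −(3.176×10⁻⁶)(1.44×10⁻⁴)·cos60° = -2.287×10⁻¹⁰ J.

U ≈ -2.29×10⁻¹⁰ J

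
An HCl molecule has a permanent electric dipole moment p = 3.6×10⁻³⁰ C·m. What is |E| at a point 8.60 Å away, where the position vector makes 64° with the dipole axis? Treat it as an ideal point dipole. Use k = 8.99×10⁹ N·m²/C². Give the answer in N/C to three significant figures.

E ≈ 6.39×10⁷ N/C

At angle θ the dipole field magnitude is E = (kp/r³)·√(1 + 3cos²θ).
kp/r³ = (8.99×10⁹)(3.60×10⁻³⁰) / (8.60×10⁻¹⁰)³ = 5.088×10⁷ N/C.
√(1 + 3cos²64°) = √(1 + 3·0.1922) = √1.5765 ≈ 1.2556.
E ≈ 5.088×10⁷ × 1.256 = 6.389×10⁷ N/C.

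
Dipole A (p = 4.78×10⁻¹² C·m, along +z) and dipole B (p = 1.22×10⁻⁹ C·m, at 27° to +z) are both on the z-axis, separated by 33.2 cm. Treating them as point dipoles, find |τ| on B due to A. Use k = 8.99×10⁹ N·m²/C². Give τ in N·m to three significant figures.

The second dipole sits on the axis of the first, so the field there is axial: E₁ = 2kp₁/r³ along +z.
E₁ = 2(8.99×10⁹)(4.78×10⁻¹²)/(0.332)³ = 2.349 N/C.
Torque on the second dipole: τ = p₂ E₁ sinθ.
τ = (1.22×10⁻⁹)(2.349)·sin27° = 1.301×10⁻⁹ N·m.

τ ≈ 1.30×10⁻⁹ N·m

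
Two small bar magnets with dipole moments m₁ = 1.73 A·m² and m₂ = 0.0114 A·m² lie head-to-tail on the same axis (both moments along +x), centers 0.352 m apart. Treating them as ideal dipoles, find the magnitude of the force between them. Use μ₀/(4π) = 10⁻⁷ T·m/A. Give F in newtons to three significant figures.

On-axis B of dipole 1: B = (μ₀/4π)·2m₁/r³. Force on dipole 2: F = m₂·dB/dr.
dB/dr = −(μ₀/4π)·6m₁/r⁴, so |F| = (μ₀/4π)·6m₁m₂/r⁴.
F = 6(10⁻⁷)(1.73)(0.0114)/(0.352)⁴ = 7.708×10⁻⁷ N.

F ≈ 7.71×10⁻⁷ N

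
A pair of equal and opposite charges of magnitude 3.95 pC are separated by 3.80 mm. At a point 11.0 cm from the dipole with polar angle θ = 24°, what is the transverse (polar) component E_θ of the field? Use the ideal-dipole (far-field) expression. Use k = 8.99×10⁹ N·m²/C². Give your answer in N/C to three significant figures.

E_θ ≈ 0.0412 N/C

Dipole moment p = qd = (3.95×10⁻¹² C)(0.00380 m) = 1.501×10⁻¹⁴ C·m.
For a dipole, E_θ = (kp sinθ)/r³.
kp/r³ = (8.99×10⁹)(1.501×10⁻¹⁴)/(0.110)³ = 0.1014 N/C.
E_θ = 0.1014·sin24° = 0.04124 N/C.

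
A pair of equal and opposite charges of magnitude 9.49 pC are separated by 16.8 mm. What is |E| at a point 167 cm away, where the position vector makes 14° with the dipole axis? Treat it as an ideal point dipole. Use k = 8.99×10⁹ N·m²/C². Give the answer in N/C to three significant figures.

E ≈ 6.02×10⁻⁴ N/C

Dipole moment p = qd = (9.49×10⁻¹² C)(0.0168 m) = 1.594×10⁻¹³ C·m.
At angle θ the dipole field magnitude is E = (kp/r³)·√(1 + 3cos²θ).
kp/r³ = (8.99×10⁹)(1.594×10⁻¹³) / (1.67)³ = 3.077×10⁻⁴ N/C.
√(1 + 3cos²14°) = √(1 + 3·0.9415) = √3.8244 ≈ 1.9556.
E ≈ 3.077×10⁻⁴ × 1.956 = 6.017×10⁻⁴ N/C.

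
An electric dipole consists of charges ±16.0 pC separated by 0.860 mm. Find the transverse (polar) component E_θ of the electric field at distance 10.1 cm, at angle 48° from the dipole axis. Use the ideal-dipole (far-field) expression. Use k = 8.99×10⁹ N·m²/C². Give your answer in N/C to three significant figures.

Dipole moment p = qd = (1.60×10⁻¹¹ C)(8.60×10⁻⁴ m) = 1.376×10⁻¹⁴ C·m.
For a dipole, E_θ = (kp sinθ)/r³.
kp/r³ = (8.99×10⁹)(1.376×10⁻¹⁴)/(0.101)³ = 0.1201 N/C.
E_θ = 0.1201·sin48° = 0.08923 N/C.

E_θ ≈ 0.0892 N/C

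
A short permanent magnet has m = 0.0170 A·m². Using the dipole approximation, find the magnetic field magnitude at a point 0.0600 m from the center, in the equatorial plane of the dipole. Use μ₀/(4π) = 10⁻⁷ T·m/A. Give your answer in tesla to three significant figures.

B ≈ 7.87×10⁻⁶ T

In the equatorial plane B = (μ₀/4π)·m/r³ (half the axial value).
B = (10⁻⁷)·(0.0170) / (0.0600)³ = 7.870×10⁻⁶ T.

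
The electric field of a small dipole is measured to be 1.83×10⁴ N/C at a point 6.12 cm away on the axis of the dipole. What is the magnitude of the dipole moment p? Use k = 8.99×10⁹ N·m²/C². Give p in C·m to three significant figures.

On axis E = 2kp/r³, so p = Er³/(2k).
p = (1.83×10⁴)·(0.0612)³ / (2·8.99×10⁹) = 2.333×10⁻¹⁰ C·m.

p ≈ 2.33×10⁻¹⁰ C·m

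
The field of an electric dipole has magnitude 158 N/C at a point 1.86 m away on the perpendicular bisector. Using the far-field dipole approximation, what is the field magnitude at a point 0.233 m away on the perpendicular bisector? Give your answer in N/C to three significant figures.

Dipole fields scale as 1/r³ in the far field; the geometry is the same at both points.
E₂ = E₁ · (r₁/r₂)³ = 158 · (1.86/0.233)³.
(r₁/r₂)³ = (7.983)³ = 508.7.
E₂ ≈ 8.038×10⁴ N/C.

E ≈ 8.04×10⁴ N/C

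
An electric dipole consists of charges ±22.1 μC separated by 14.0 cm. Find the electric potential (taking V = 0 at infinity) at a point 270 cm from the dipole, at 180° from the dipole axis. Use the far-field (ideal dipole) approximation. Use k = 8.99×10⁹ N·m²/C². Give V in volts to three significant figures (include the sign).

V ≈ -3820 V

Dipole moment p = qd = (2.21×10⁻⁵ C)(0.140 m) = 3.094×10⁻⁶ C·m.
The dipole potential is V = kp cosθ / r².
V = (8.99×10⁹)(3.094×10⁻⁶)·cos180° / (2.70)² = -3816 V.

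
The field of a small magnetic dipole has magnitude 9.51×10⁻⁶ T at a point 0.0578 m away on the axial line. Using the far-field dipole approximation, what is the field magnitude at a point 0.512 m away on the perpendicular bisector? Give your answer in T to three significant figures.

B ≈ 6.84×10⁻⁹ T

Dipole fields scale as 1/r³ in the far field.
The axial field is twice the equatorial field at the same r, so the geometry factor is 1/2.
B₂ = B₁ · (1/2) · (r₁/r₂)³ = 9.51×10⁻⁶ · 0.5 · (0.0578/0.512)³.
(r₁/r₂)³ = (0.1129)³ = 0.001439.
B₂ ≈ 6.841×10⁻⁹ T.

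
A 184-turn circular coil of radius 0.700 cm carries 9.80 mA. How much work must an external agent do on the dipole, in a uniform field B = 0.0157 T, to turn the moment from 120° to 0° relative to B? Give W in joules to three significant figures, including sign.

m = NIA = NIπa² = 184·(0.00980)·π·(0.00700)² = 2.776×10⁻⁴ A·m².
W_ext = ΔU = −mB cosθ₂ + mB cosθ₁ = mB(cosθ₁ − cosθ₂).
W = (2.776×10⁻⁴)(0.0157)·(cos120° − cos0°) = (4.358×10⁻⁶)·(-1.5000) = -6.537×10⁻⁶ J.

W ≈ -6.54×10⁻⁶ J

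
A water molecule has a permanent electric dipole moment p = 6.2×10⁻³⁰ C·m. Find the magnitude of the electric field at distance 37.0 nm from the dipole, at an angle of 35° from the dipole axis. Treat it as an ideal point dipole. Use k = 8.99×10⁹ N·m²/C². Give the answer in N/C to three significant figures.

At angle θ the dipole field magnitude is E = (kp/r³)·√(1 + 3cos²θ).
kp/r³ = (8.99×10⁹)(6.20×10⁻³⁰) / (3.70×10⁻⁸)³ = 1100 N/C.
√(1 + 3cos²35°) = √(1 + 3·0.6710) = √3.0130 ≈ 1.7358.
E ≈ 1100 × 1.736 = 1910 N/C.

E ≈ 1910 N/C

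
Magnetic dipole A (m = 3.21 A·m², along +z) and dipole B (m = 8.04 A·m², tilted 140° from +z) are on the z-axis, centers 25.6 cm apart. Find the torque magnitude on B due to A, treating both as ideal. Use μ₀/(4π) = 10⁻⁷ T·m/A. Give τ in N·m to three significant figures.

Dipole B is on the axis of dipole A, so B₁ there is axial: B₁ = (μ₀/4π)·2m₁/r³ along +z.
B₁ = 2(10⁻⁷)(3.21)/(0.256)³ = 3.827×10⁻⁵ T.
τ = m₂ B₁ sinθ.
τ = (8.04)(3.827×10⁻⁵)·sin140° = 1.978×10⁻⁴ N·m.

τ ≈ 1.98×10⁻⁴ N·m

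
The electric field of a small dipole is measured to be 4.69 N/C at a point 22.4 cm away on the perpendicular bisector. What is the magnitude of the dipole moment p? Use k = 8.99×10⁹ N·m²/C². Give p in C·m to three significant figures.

p ≈ 5.86×10⁻¹² C·m

In the equatorial plane E = kp/r³, so p = Er³/(k).
p = (4.69)·(0.224)³ / (8.99×10⁹) = 5.864×10⁻¹² C·m.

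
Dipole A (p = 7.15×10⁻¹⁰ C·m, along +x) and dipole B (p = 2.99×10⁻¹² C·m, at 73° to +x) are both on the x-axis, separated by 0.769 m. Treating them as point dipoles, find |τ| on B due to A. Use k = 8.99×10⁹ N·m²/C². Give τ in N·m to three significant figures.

The second dipole sits on the axis of the first, so the field there is axial: E₁ = 2kp₁/r³ along +x.
E₁ = 2(8.99×10⁹)(7.15×10⁻¹⁰)/(0.769)³ = 28.27 N/C.
Torque on the second dipole: τ = p₂ E₁ sinθ.
τ = (2.99×10⁻¹²)(28.27)·sin73° = 8.083×10⁻¹¹ N·m.

τ ≈ 8.08×10⁻¹¹ N·m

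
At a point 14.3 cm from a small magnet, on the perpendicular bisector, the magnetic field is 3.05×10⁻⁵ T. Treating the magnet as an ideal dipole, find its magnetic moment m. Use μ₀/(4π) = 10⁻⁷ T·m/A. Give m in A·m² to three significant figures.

m ≈ 0.892 A·m²

In the equatorial plane B = (μ₀/4π)·m/r³, so m = Br³·4π/(μ₀).
m = (3.05×10⁻⁵)·(0.143)³ / (10⁻⁷) = 0.8919 A·m².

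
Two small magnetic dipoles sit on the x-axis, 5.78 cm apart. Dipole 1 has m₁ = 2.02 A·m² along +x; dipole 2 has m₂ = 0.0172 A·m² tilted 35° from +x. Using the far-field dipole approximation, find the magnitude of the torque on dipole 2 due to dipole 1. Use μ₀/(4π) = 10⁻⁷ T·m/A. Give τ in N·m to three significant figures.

τ ≈ 2.06×10⁻⁵ N·m

Dipole B is on the axis of dipole A, so B₁ there is axial: B₁ = (μ₀/4π)·2m₁/r³ along +x.
B₁ = 2(10⁻⁷)(2.02)/(0.0578)³ = 0.002092 T.
τ = m₂ B₁ sinθ.
τ = (0.0172)(0.002092)·sin35° = 2.064×10⁻⁵ N·m.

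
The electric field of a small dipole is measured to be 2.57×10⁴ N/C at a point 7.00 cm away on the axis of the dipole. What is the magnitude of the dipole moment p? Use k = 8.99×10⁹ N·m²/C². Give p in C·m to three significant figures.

On axis E = 2kp/r³, so p = Er³/(2k).
p = (2.57×10⁴)·(0.0700)³ / (2·8.99×10⁹) = 4.903×10⁻¹⁰ C·m.

p ≈ 4.90×10⁻¹⁰ C·m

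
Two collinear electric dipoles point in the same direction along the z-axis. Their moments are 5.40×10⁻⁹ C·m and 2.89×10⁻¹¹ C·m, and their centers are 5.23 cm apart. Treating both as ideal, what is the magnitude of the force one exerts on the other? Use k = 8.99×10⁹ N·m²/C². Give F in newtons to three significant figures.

F ≈ 0.00113 N

On-axis field of dipole 1 at distance r: E = 2kp₁/r³. Force on dipole 2 is F = p₂·dE/dr (gradient along axis).
dE/dr = −6kp₁/r⁴, so |F| = 6kp₁p₂/r⁴ (attractive for aligned moments).
F = 6(8.99×10⁹)(5.40×10⁻⁹)(2.89×10⁻¹¹)/(0.0523)⁴ = 0.001125 N.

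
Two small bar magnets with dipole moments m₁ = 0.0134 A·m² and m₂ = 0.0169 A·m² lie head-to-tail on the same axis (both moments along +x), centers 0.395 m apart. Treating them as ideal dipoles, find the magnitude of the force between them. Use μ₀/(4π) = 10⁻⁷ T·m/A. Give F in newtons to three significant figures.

On-axis B of dipole 1: B = (μ₀/4π)·2m₁/r³. Force on dipole 2: F = m₂·dB/dr.
dB/dr = −(μ₀/4π)·6m₁/r⁴, so |F| = (μ₀/4π)·6m₁m₂/r⁴.
F = 6(10⁻⁷)(0.0134)(0.0169)/(0.395)⁴ = 5.582×10⁻⁹ N.

F ≈ 5.58×10⁻⁹ N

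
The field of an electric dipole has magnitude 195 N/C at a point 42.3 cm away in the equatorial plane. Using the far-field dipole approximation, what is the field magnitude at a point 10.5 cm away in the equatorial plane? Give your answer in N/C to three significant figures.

E ≈ 1.27×10⁴ N/C

Dipole fields scale as 1/r³ in the far field; the geometry is the same at both points.
E₂ = E₁ · (r₁/r₂)³ = 195 · (42.3/10.5)³.
(r₁/r₂)³ = (4.029)³ = 65.38.
E₂ ≈ 1.275×10⁴ N/C.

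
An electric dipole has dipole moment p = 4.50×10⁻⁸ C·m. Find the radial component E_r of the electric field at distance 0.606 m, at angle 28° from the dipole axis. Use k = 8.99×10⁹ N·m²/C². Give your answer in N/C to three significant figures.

E_r ≈ 3210 N/C

For a dipole, E_r = (2kp cosθ)/r³.
kp/r³ = (8.99×10⁹)(4.50×10⁻⁸)/(0.606)³ = 1818 N/C.
E_r = 2·1818·cos28° = 3210 N/C.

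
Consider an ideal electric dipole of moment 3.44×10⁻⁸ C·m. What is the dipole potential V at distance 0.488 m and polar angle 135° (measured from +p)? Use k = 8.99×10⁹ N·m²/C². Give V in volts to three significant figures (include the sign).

V ≈ -918 V

The dipole potential is V = kp cosθ / r².
V = (8.99×10⁹)(3.44×10⁻⁸)·cos135° / (0.488)² = -918.3 V.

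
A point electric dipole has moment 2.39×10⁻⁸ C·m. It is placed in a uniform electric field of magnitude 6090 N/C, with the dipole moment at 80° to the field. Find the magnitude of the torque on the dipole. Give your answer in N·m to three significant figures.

Torque on an electric dipole: τ = pE sinθ.
τ = (2.39×10⁻⁸)(6090)·sin80° = 1.433×10⁻⁴ N·m.

τ ≈ 1.43×10⁻⁴ N·m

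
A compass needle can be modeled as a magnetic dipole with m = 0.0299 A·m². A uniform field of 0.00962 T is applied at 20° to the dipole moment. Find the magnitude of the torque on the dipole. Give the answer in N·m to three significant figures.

Torque on a magnetic dipole: τ = mB sinθ.
τ = (0.0299)(0.00962)·sin20° = 9.838×10⁻⁵ N·m.

τ ≈ 9.84×10⁻⁵ N·m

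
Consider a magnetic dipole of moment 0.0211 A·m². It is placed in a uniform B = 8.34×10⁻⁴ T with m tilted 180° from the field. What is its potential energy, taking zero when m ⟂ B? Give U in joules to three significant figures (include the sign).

U = −m·B = −mB cosθ.
U = −(0.0211)(8.34×10⁻⁴)·cos180° = 1.760×10⁻⁵ J.

U ≈ 1.76×10⁻⁵ J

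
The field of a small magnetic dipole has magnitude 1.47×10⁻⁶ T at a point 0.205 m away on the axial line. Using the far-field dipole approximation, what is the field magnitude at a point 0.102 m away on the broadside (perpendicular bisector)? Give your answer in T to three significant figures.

Dipole fields scale as 1/r³ in the far field.
The axial field is twice the equatorial field at the same r, so the geometry factor is 1/2.
B₂ = B₁ · (1/2) · (r₁/r₂)³ = 1.47×10⁻⁶ · 0.5 · (0.205/0.102)³.
(r₁/r₂)³ = (2.01)³ = 8.118.
B₂ ≈ 5.967×10⁻⁶ T.

B ≈ 5.97×10⁻⁶ T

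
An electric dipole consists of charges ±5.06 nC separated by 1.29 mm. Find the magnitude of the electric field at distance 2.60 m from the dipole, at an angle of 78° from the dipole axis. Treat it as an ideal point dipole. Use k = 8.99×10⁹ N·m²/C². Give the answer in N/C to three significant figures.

Dipole moment p = qd = (5.06×10⁻⁹ C)(0.00129 m) = 6.527×10⁻¹² C·m.
At angle θ the dipole field magnitude is E = (kp/r³)·√(1 + 3cos²θ).
kp/r³ = (8.99×10⁹)(6.527×10⁻¹²) / (2.60)³ = 0.003339 N/C.
√(1 + 3cos²78°) = √(1 + 3·0.0432) = √1.1297 ≈ 1.0629.
E ≈ 0.003339 × 1.063 = 0.003548 N/C.

E ≈ 0.00355 N/C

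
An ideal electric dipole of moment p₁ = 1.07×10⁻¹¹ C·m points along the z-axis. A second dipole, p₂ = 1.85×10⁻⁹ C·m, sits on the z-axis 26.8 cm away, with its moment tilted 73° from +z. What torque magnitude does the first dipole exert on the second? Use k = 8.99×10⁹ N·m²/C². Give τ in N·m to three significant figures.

The second dipole sits on the axis of the first, so the field there is axial: E₁ = 2kp₁/r³ along +z.
E₁ = 2(8.99×10⁹)(1.07×10⁻¹¹)/(0.268)³ = 9.995 N/C.
Torque on the second dipole: τ = p₂ E₁ sinθ.
τ = (1.85×10⁻⁹)(9.995)·sin73° = 1.768×10⁻⁸ N·m.

τ ≈ 1.77×10⁻⁸ N·m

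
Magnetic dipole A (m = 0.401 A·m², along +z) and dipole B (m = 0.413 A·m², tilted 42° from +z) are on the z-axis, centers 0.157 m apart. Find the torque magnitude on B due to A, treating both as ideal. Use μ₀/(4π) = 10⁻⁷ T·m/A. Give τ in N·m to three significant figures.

Dipole B is on the axis of dipole A, so B₁ there is axial: B₁ = (μ₀/4π)·2m₁/r³ along +z.
B₁ = 2(10⁻⁷)(0.401)/(0.157)³ = 2.072×10⁻⁵ T.
τ = m₂ B₁ sinθ.
τ = (0.413)(2.072×10⁻⁵)·sin42° = 5.727×10⁻⁶ N·m.

τ ≈ 5.73×10⁻⁶ N·m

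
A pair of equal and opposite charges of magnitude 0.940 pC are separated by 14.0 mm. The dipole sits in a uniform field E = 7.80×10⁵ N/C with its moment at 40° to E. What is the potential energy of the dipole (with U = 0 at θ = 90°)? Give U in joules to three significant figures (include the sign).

U ≈ -7.86×10⁻⁹ J

Dipole moment p = qd = (9.40×10⁻¹³ C)(0.0140 m) = 1.316×10⁻¹⁴ C·m.
U = −p·E = −pE cosθ.
U = −(1.316×10⁻¹⁴)(7.80×10⁵)·cos40° = -7.863×10⁻⁹ J.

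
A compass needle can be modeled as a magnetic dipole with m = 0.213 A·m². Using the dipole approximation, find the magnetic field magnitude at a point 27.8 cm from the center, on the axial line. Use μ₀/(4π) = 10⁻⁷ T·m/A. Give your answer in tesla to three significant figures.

B ≈ 1.98×10⁻⁶ T

On axis B = (μ₀/4π)·2m/r³.
B = 2·(10⁻⁷)·(0.213) / (0.278)³ = 1.983×10⁻⁶ T.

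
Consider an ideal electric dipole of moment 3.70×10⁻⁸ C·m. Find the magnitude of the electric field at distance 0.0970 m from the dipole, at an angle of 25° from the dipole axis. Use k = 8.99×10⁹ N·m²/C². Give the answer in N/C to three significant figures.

At angle θ the dipole field magnitude is E = (kp/r³)·√(1 + 3cos²θ).
kp/r³ = (8.99×10⁹)(3.70×10⁻⁸) / (0.0970)³ = 3.645×10⁵ N/C.
√(1 + 3cos²25°) = √(1 + 3·0.8214) = √3.4642 ≈ 1.8612.
E ≈ 3.645×10⁵ × 1.861 = 6.783×10⁵ N/C.

E ≈ 6.78×10⁵ N/C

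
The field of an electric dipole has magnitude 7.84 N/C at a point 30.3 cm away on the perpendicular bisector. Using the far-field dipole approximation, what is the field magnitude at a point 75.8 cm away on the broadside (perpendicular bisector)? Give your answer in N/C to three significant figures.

E ≈ 0.501 N/C

Dipole fields scale as 1/r³ in the far field; the geometry is the same at both points.
E₂ = E₁ · (r₁/r₂)³ = 7.84 · (30.3/75.8)³.
(r₁/r₂)³ = (0.3997)³ = 0.06387.
E₂ ≈ 0.5008 N/C.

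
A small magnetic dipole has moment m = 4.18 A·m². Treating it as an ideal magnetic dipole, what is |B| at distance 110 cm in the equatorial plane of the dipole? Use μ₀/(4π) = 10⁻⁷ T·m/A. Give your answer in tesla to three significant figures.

In the equatorial plane B = (μ₀/4π)·m/r³ (half the axial value).
B = (10⁻⁷)·(4.18) / (1.10)³ = 3.140×10⁻⁷ T.

B ≈ 3.14×10⁻⁷ T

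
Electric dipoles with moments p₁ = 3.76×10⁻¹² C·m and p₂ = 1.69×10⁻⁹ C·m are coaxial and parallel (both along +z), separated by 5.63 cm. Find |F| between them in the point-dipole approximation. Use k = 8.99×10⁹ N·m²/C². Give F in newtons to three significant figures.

F ≈ 3.41×10⁻⁵ N

On-axis field of dipole 1 at distance r: E = 2kp₁/r³. Force on dipole 2 is F = p₂·dE/dr (gradient along axis).
dE/dr = −6kp₁/r⁴, so |F| = 6kp₁p₂/r⁴ (attractive for aligned moments).
F = 6(8.99×10⁹)(3.76×10⁻¹²)(1.69×10⁻⁹)/(0.0563)⁴ = 3.412×10⁻⁵ N.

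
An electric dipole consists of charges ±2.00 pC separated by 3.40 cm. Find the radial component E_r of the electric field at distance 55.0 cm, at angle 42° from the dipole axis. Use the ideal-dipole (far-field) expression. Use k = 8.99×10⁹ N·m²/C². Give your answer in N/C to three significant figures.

Dipole moment p = qd = (2.00×10⁻¹² C)(0.0340 m) = 6.80×10⁻¹⁴ C·m.
For a dipole, E_r = (2kp cosθ)/r³.
kp/r³ = (8.99×10⁹)(6.80×10⁻¹⁴)/(0.550)³ = 0.003674 N/C.
E_r = 2·0.003674·cos42° = 0.005461 N/C.

E_r ≈ 0.00546 N/C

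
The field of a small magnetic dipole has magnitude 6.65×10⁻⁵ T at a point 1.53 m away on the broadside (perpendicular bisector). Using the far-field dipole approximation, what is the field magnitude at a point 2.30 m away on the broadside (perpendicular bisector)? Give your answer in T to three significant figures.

Dipole fields scale as 1/r³ in the far field; the geometry is the same at both points.
B₂ = B₁ · (r₁/r₂)³ = 6.65×10⁻⁵ · (1.53/2.30)³.
(r₁/r₂)³ = (0.6652)³ = 0.2944.
B₂ ≈ 1.958×10⁻⁵ T.

B ≈ 1.96×10⁻⁵ T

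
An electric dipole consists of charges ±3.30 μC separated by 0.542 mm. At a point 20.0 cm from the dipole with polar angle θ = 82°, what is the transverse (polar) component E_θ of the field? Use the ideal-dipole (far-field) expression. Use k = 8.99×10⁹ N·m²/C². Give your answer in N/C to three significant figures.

Dipole moment p = qd = (3.30×10⁻⁶ C)(5.42×10⁻⁴ m) = 1.789×10⁻⁹ C·m.
For a dipole, E_θ = (kp sinθ)/r³.
kp/r³ = (8.99×10⁹)(1.789×10⁻⁹)/(0.200)³ = 2010 N/C.
E_θ = 2010·sin82° = 1991 N/C.

E_θ ≈ 1990 N/C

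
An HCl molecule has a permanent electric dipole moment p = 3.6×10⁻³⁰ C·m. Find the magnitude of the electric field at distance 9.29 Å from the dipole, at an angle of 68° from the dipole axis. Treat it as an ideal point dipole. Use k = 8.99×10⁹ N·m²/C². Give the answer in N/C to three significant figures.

At angle θ the dipole field magnitude is E = (kp/r³)·√(1 + 3cos²θ).
kp/r³ = (8.99×10⁹)(3.60×10⁻³⁰) / (9.29×10⁻¹⁰)³ = 4.037×10⁷ N/C.
√(1 + 3cos²68°) = √(1 + 3·0.1403) = √1.4210 ≈ 1.1921.
E ≈ 4.037×10⁷ × 1.192 = 4.812×10⁷ N/C.

E ≈ 4.81×10⁷ N/C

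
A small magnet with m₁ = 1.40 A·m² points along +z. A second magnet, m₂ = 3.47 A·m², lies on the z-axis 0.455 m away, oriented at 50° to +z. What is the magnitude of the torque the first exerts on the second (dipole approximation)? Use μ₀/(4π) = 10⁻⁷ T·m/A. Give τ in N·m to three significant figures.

Dipole B is on the axis of dipole A, so B₁ there is axial: B₁ = (μ₀/4π)·2m₁/r³ along +z.
B₁ = 2(10⁻⁷)(1.40)/(0.455)³ = 2.973×10⁻⁶ T.
τ = m₂ B₁ sinθ.
τ = (3.47)(2.973×10⁻⁶)·sin50° = 7.901×10⁻⁶ N·m.

τ ≈ 7.90×10⁻⁶ N·m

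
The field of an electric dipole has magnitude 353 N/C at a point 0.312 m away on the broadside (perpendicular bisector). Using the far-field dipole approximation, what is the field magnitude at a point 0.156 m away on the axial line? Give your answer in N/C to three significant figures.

E ≈ 5650 N/C

Dipole fields scale as 1/r³ in the far field.
The axial field is twice the equatorial field at the same r, so the geometry factor is 2/1.
E₂ = E₁ · (2/1) · (r₁/r₂)³ = 353 · 2 · (0.312/0.156)³.
(r₁/r₂)³ = (2)³ = 8.
E₂ ≈ 5648 N/C.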